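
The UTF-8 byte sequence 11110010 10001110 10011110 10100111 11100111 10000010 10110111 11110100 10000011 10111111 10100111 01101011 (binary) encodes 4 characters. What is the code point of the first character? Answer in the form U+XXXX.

Offset 0: leading byte 0xF2 = 11110010 → 4-byte char #1 = F2 8E 9E A7.
Leading byte 0xF2 = 11110010 matches 11110xxx → 4-byte sequence.
Byte 1: 0xF2 = 11110010, payload 010 (3 bits).
Byte 2: 0x8E = 10001110 (10xxxxxx ✓), payload 001110.
Byte 3: 0x9E = 10011110 (10xxxxxx ✓), payload 011110.
Byte 4: 0xA7 = 10100111 (10xxxxxx ✓), payload 100111.
Concatenate: 010001110011110100111 = 0x8E7A7 (21 bits → U+8E7A7).

U+8E7A7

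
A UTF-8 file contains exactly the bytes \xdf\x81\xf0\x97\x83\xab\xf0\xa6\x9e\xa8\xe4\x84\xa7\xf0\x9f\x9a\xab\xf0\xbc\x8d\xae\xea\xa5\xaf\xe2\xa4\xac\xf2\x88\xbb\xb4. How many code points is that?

Byte at offset 0: 0xDF = 11011111 → 2-byte char (#1). Advance 2.
Byte at offset 2: 0xF0 = 11110000 → 4-byte char (#2). Advance 4.
Byte at offset 6: 0xF0 = 11110000 → 4-byte char (#3). Advance 4.
Byte at offset 10: 0xE4 = 11100100 → 3-byte char (#4). Advance 3.
Byte at offset 13: 0xF0 = 11110000 → 4-byte char (#5). Advance 4.
Byte at offset 17: 0xF0 = 11110000 → 4-byte char (#6). Advance 4.
Byte at offset 21: 0xEA = 11101010 → 3-byte char (#7). Advance 3.
Byte at offset 24: 0xE2 = 11100010 → 3-byte char (#8). Advance 3.
Byte at offset 27: 0xF2 = 11110010 → 4-byte char (#9). Advance 4.
Reached end at offset 31 after 9 code points.

9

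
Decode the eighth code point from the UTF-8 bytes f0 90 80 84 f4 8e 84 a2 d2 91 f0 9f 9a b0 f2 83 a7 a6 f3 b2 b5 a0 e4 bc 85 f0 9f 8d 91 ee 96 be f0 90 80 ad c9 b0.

U+1F351

Offset 0: leading byte 0xF0 = 11110000 → 4-byte char #1 = F0 90 80 84.
Offset 4: leading byte 0xF4 = 11110100 → 4-byte char #2 = F4 8E 84 A2.
Offset 8: leading byte 0xD2 = 11010010 → 2-byte char #3 = D2 91.
Offset 10: leading byte 0xF0 = 11110000 → 4-byte char #4 = F0 9F 9A B0.
Offset 14: leading byte 0xF2 = 11110010 → 4-byte char #5 = F2 83 A7 A6.
Offset 18: leading byte 0xF3 = 11110011 → 4-byte char #6 = F3 B2 B5 A0.
Offset 22: leading byte 0xE4 = 11100100 → 3-byte char #7 = E4 BC 85.
Offset 25: leading byte 0xF0 = 11110000 → 4-byte char #8 = F0 9F 8D 91.
Leading byte 0xF0 = 11110000 matches 11110xxx → 4-byte sequence.
Byte 1: 0xF0 = 11110000, payload 000 (3 bits).
Byte 2: 0x9F = 10011111 (10xxxxxx ✓), payload 011111.
Byte 3: 0x8D = 10001101 (10xxxxxx ✓), payload 001101.
Byte 4: 0x91 = 10010001 (10xxxxxx ✓), payload 010001.
Concatenate: 000011111001101010001 = 0x1F351 (21 bits → U+1F351).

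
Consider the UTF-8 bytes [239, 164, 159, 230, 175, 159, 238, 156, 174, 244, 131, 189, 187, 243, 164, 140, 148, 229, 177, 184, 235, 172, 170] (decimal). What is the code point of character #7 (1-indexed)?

Offset 0: leading byte 0xEF = 11101111 → 3-byte char #1 = EF A4 9F.
Offset 3: leading byte 0xE6 = 11100110 → 3-byte char #2 = E6 AF 9F.
Offset 6: leading byte 0xEE = 11101110 → 3-byte char #3 = EE 9C AE.
Offset 9: leading byte 0xF4 = 11110100 → 4-byte char #4 = F4 83 BD BB.
Offset 13: leading byte 0xF3 = 11110011 → 4-byte char #5 = F3 A4 8C 94.
Offset 17: leading byte 0xE5 = 11100101 → 3-byte char #6 = E5 B1 B8.
Offset 20: leading byte 0xEB = 11101011 → 3-byte char #7 = EB AC AA.
Leading byte 0xEB = 11101011 matches 1110xxxx → 3-byte sequence.
Byte 1: 0xEB = 11101011, payload 1011 (4 bits).
Byte 2: 0xAC = 10101100 (10xxxxxx ✓), payload 101100.
Byte 3: 0xAA = 10101010 (10xxxxxx ✓), payload 101010.
Concatenate: 1011101100101010 = 0xBB2A (16 bits → U+BB2A).

U+BB2A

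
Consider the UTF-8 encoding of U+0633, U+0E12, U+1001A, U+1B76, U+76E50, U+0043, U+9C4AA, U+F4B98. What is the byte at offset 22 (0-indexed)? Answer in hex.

U+0633 → 2-byte form D8 B3 at offsets 0–1.
U+0E12 → 3-byte form E0 B8 92 at offsets 2–4.
U+1001A → 4-byte form F0 90 80 9A at offsets 5–8.
U+1B76 → 3-byte form E1 AD B6 at offsets 9–11.
U+76E50 → 4-byte form F1 B6 B9 90 at offsets 12–15.
U+0043 → 1-byte form 43 at offsets 16–16.
U+9C4AA → 4-byte form F2 9C 92 AA at offsets 17–20.
U+F4B98 → 4-byte form F3 B4 AE 98 at offsets 21–24.
Offset 22 falls in char 8's range; it's byte 2 of F3 B4 AE 98 = 0xB4.

0xB4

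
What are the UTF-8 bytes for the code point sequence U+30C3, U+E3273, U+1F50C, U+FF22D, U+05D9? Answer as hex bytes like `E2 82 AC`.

E3 83 83 F3 A3 89 B3 F0 9F 94 8C F3 BF 88 AD D7 99

U+30C3: 3-byte form → E3 83 83.
U+E3273: 4-byte form → F3 A3 89 B3.
U+1F50C: 4-byte form → F0 9F 94 8C.
U+FF22D: 4-byte form → F3 BF 88 AD.
U+05D9: 2-byte form → D7 99.
Concatenated (17 bytes): E3 83 83 F3 A3 89 B3 F0 9F 94 8C F3 BF 88 AD D7 99.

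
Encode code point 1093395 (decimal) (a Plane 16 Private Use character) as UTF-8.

U+10AF13 = 0x10AF13 = 1093395 decimal. In range U+10000–U+10FFFF → 4-byte form: 11110xxx 10xxxxxx 10xxxxxx 10xxxxxx.
Binary (21 bits): 100001010111100010011.
Split 3+6+6+6: 100 | 001010 | 111100 | 010011.
Byte 1: 11110100 = 0xF4.
Byte 2: 10001010 = 0x8A.
Byte 3: 10111100 = 0xBC.
Byte 4: 10010011 = 0x93.

F4 8A BC 93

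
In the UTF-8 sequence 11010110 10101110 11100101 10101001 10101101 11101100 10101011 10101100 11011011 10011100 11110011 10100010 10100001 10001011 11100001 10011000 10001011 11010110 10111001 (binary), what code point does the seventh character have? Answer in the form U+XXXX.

Offset 0: leading byte 0xD6 = 11010110 → 2-byte char #1 = D6 AE.
Offset 2: leading byte 0xE5 = 11100101 → 3-byte char #2 = E5 A9 AD.
Offset 5: leading byte 0xEC = 11101100 → 3-byte char #3 = EC AB AC.
Offset 8: leading byte 0xDB = 11011011 → 2-byte char #4 = DB 9C.
Offset 10: leading byte 0xF3 = 11110011 → 4-byte char #5 = F3 A2 A1 8B.
Offset 14: leading byte 0xE1 = 11100001 → 3-byte char #6 = E1 98 8B.
Offset 17: leading byte 0xD6 = 11010110 → 2-byte char #7 = D6 B9.
Leading byte 0xD6 = 11010110 matches 110xxxxx → 2-byte sequence.
Byte 1: 0xD6 = 11010110, payload 10110 (5 bits).
Byte 2: 0xB9 = 10111001 (10xxxxxx ✓), payload 111001.
Concatenate: 10110111001 = 0x5B9 (11 bits → U+05B9).

U+05B9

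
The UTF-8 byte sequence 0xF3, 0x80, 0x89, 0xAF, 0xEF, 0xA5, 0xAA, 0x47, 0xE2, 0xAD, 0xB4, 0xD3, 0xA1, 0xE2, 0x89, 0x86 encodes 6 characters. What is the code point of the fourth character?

Offset 0: leading byte 0xF3 = 11110011 → 4-byte char #1 = F3 80 89 AF.
Offset 4: leading byte 0xEF = 11101111 → 3-byte char #2 = EF A5 AA.
Offset 7: leading byte 0x47 = 01000111 → 1-byte char #3 = 47.
Offset 8: leading byte 0xE2 = 11100010 → 3-byte char #4 = E2 AD B4.
Leading byte 0xE2 = 11100010 matches 1110xxxx → 3-byte sequence.
Byte 1: 0xE2 = 11100010, payload 0010 (4 bits).
Byte 2: 0xAD = 10101101 (10xxxxxx ✓), payload 101101.
Byte 3: 0xB4 = 10110100 (10xxxxxx ✓), payload 110100.
Concatenate: 0010101101110100 = 0x2B74 (16 bits → U+2B74).

U+2B74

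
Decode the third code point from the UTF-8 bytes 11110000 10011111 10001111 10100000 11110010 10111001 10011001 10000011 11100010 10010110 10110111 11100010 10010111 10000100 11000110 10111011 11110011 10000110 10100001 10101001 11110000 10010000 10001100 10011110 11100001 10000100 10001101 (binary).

Offset 0: leading byte 0xF0 = 11110000 → 4-byte char #1 = F0 9F 8F A0.
Offset 4: leading byte 0xF2 = 11110010 → 4-byte char #2 = F2 B9 99 83.
Offset 8: leading byte 0xE2 = 11100010 → 3-byte char #3 = E2 96 B7.
Leading byte 0xE2 = 11100010 matches 1110xxxx → 3-byte sequence.
Byte 1: 0xE2 = 11100010, payload 0010 (4 bits).
Byte 2: 0x96 = 10010110 (10xxxxxx ✓), payload 010110.
Byte 3: 0xB7 = 10110111 (10xxxxxx ✓), payload 110111.
Concatenate: 0010010110110111 = 0x25B7 (16 bits → U+25B7).

U+25B7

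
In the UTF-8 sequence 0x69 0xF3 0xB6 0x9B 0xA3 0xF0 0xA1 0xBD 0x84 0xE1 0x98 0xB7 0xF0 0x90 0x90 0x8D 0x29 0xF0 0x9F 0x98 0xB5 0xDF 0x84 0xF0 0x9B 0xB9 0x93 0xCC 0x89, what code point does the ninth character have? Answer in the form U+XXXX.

Offset 0: leading byte 0x69 = 01101001 → 1-byte char #1 = 69.
Offset 1: leading byte 0xF3 = 11110011 → 4-byte char #2 = F3 B6 9B A3.
Offset 5: leading byte 0xF0 = 11110000 → 4-byte char #3 = F0 A1 BD 84.
Offset 9: leading byte 0xE1 = 11100001 → 3-byte char #4 = E1 98 B7.
Offset 12: leading byte 0xF0 = 11110000 → 4-byte char #5 = F0 90 90 8D.
Offset 16: leading byte 0x29 = 00101001 → 1-byte char #6 = 29.
Offset 17: leading byte 0xF0 = 11110000 → 4-byte char #7 = F0 9F 98 B5.
Offset 21: leading byte 0xDF = 11011111 → 2-byte char #8 = DF 84.
Offset 23: leading byte 0xF0 = 11110000 → 4-byte char #9 = F0 9B B9 93.
Leading byte 0xF0 = 11110000 matches 11110xxx → 4-byte sequence.
Byte 1: 0xF0 = 11110000, payload 000 (3 bits).
Byte 2: 0x9B = 10011011 (10xxxxxx ✓), payload 011011.
Byte 3: 0xB9 = 10111001 (10xxxxxx ✓), payload 111001.
Byte 4: 0x93 = 10010011 (10xxxxxx ✓), payload 010011.
Concatenate: 000011011111001010011 = 0x1BE53 (21 bits → U+1BE53).

U+1BE53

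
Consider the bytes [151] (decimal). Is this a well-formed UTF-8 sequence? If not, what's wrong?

invalid (continuation byte with no leading byte)

Byte 0x97 = 10010111 has the form 10xxxxxx — a continuation byte — but there is no preceding leading byte.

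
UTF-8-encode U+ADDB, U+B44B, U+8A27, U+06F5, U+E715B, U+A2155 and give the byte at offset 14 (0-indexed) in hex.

0x9B

U+ADDB → 3-byte form EA B7 9B at offsets 0–2.
U+B44B → 3-byte form EB 91 8B at offsets 3–5.
U+8A27 → 3-byte form E8 A8 A7 at offsets 6–8.
U+06F5 → 2-byte form DB B5 at offsets 9–10.
U+E715B → 4-byte form F3 A7 85 9B at offsets 11–14.
Offset 14 falls in char 5's range; it's byte 4 of F3 A7 85 9B = 0x9B.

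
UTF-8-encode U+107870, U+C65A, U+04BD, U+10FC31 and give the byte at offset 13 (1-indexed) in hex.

1-indexed offset 13 is 0-indexed offset 12.
U+107870 → 4-byte form F4 87 A1 B0 at offsets 0–3.
U+C65A → 3-byte form EC 99 9A at offsets 4–6.
U+04BD → 2-byte form D2 BD at offsets 7–8.
U+10FC31 → 4-byte form F4 8F B0 B1 at offsets 9–12.
Offset 12 falls in char 4's range; it's byte 4 of F4 8F B0 B1 = 0xB1.

0xB1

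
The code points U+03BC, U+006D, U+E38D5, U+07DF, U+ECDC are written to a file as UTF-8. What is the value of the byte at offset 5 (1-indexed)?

0xA3

1-indexed offset 5 is 0-indexed offset 4.
U+03BC → 2-byte form CE BC at offsets 0–1.
U+006D → 1-byte form 6D at offsets 2–2.
U+E38D5 → 4-byte form F3 A3 A3 95 at offsets 3–6.
Offset 4 falls in char 3's range; it's byte 2 of F3 A3 A3 95 = 0xA3.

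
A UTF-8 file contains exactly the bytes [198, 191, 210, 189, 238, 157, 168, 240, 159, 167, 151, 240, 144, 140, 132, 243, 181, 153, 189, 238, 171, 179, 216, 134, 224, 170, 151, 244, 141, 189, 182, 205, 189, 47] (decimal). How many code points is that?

12

Byte at offset 0: 0xC6 = 11000110 → 2-byte char (#1). Advance 2.
Byte at offset 2: 0xD2 = 11010010 → 2-byte char (#2). Advance 2.
Byte at offset 4: 0xEE = 11101110 → 3-byte char (#3). Advance 3.
Byte at offset 7: 0xF0 = 11110000 → 4-byte char (#4). Advance 4.
Byte at offset 11: 0xF0 = 11110000 → 4-byte char (#5). Advance 4.
Byte at offset 15: 0xF3 = 11110011 → 4-byte char (#6). Advance 4.
Byte at offset 19: 0xEE = 11101110 → 3-byte char (#7). Advance 3.
Byte at offset 22: 0xD8 = 11011000 → 2-byte char (#8). Advance 2.
Byte at offset 24: 0xE0 = 11100000 → 3-byte char (#9). Advance 3.
Byte at offset 27: 0xF4 = 11110100 → 4-byte char (#10). Advance 4.
Byte at offset 31: 0xCD = 11001101 → 2-byte char (#11). Advance 2.
Byte at offset 33: 0x2F = 00101111 → 1-byte char (#12). Advance 1.
Reached end at offset 34 after 12 code points.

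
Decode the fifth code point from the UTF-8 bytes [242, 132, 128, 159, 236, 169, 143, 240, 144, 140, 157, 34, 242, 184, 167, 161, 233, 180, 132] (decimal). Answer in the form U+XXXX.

U+B89E1

Offset 0: leading byte 0xF2 = 11110010 → 4-byte char #1 = F2 84 80 9F.
Offset 4: leading byte 0xEC = 11101100 → 3-byte char #2 = EC A9 8F.
Offset 7: leading byte 0xF0 = 11110000 → 4-byte char #3 = F0 90 8C 9D.
Offset 11: leading byte 0x22 = 00100010 → 1-byte char #4 = 22.
Offset 12: leading byte 0xF2 = 11110010 → 4-byte char #5 = F2 B8 A7 A1.
Leading byte 0xF2 = 11110010 matches 11110xxx → 4-byte sequence.
Byte 1: 0xF2 = 11110010, payload 010 (3 bits).
Byte 2: 0xB8 = 10111000 (10xxxxxx ✓), payload 111000.
Byte 3: 0xA7 = 10100111 (10xxxxxx ✓), payload 100111.
Byte 4: 0xA1 = 10100001 (10xxxxxx ✓), payload 100001.
Concatenate: 010111000100111100001 = 0xB89E1 (21 bits → U+B89E1).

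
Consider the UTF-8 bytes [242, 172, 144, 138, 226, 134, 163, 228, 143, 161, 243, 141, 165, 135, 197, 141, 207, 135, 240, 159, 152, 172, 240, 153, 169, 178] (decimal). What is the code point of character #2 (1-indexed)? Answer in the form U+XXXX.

Offset 0: leading byte 0xF2 = 11110010 → 4-byte char #1 = F2 AC 90 8A.
Offset 4: leading byte 0xE2 = 11100010 → 3-byte char #2 = E2 86 A3.
Leading byte 0xE2 = 11100010 matches 1110xxxx → 3-byte sequence.
Byte 1: 0xE2 = 11100010, payload 0010 (4 bits).
Byte 2: 0x86 = 10000110 (10xxxxxx ✓), payload 000110.
Byte 3: 0xA3 = 10100011 (10xxxxxx ✓), payload 100011.
Concatenate: 0010000110100011 = 0x21A3 (16 bits → U+21A3).

U+21A3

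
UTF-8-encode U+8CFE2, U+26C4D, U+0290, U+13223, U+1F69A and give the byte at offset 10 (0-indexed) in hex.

0xF0

U+8CFE2 → 4-byte form F2 8C BF A2 at offsets 0–3.
U+26C4D → 4-byte form F0 A6 B1 8D at offsets 4–7.
U+0290 → 2-byte form CA 90 at offsets 8–9.
U+13223 → 4-byte form F0 93 88 A3 at offsets 10–13.
Offset 10 falls in char 4's range; it's byte 1 of F0 93 88 A3 = 0xF0.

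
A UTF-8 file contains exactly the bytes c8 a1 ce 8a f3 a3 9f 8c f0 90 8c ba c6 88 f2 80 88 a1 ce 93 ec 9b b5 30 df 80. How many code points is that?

Byte at offset 0: 0xC8 = 11001000 → 2-byte char (#1). Advance 2.
Byte at offset 2: 0xCE = 11001110 → 2-byte char (#2). Advance 2.
Byte at offset 4: 0xF3 = 11110011 → 4-byte char (#3). Advance 4.
Byte at offset 8: 0xF0 = 11110000 → 4-byte char (#4). Advance 4.
Byte at offset 12: 0xC6 = 11000110 → 2-byte char (#5). Advance 2.
Byte at offset 14: 0xF2 = 11110010 → 4-byte char (#6). Advance 4.
Byte at offset 18: 0xCE = 11001110 → 2-byte char (#7). Advance 2.
Byte at offset 20: 0xEC = 11101100 → 3-byte char (#8). Advance 3.
Byte at offset 23: 0x30 = 00110000 → 1-byte char (#9). Advance 1.
Byte at offset 24: 0xDF = 11011111 → 2-byte char (#10). Advance 2.
Reached end at offset 26 after 10 code points.

10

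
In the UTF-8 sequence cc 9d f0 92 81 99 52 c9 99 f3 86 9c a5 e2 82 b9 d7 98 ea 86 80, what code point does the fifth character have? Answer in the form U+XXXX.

Offset 0: leading byte 0xCC = 11001100 → 2-byte char #1 = CC 9D.
Offset 2: leading byte 0xF0 = 11110000 → 4-byte char #2 = F0 92 81 99.
Offset 6: leading byte 0x52 = 01010010 → 1-byte char #3 = 52.
Offset 7: leading byte 0xC9 = 11001001 → 2-byte char #4 = C9 99.
Offset 9: leading byte 0xF3 = 11110011 → 4-byte char #5 = F3 86 9C A5.
Leading byte 0xF3 = 11110011 matches 11110xxx → 4-byte sequence.
Byte 1: 0xF3 = 11110011, payload 011 (3 bits).
Byte 2: 0x86 = 10000110 (10xxxxxx ✓), payload 000110.
Byte 3: 0x9C = 10011100 (10xxxxxx ✓), payload 011100.
Byte 4: 0xA5 = 10100101 (10xxxxxx ✓), payload 100101.
Concatenate: 011000110011100100101 = 0xC6725 (21 bits → U+C6725).

U+C6725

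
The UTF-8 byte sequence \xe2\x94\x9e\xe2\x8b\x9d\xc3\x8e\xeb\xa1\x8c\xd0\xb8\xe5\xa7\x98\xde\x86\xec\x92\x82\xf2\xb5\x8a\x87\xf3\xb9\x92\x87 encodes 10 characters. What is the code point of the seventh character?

U+0786

Offset 0: leading byte 0xE2 = 11100010 → 3-byte char #1 = E2 94 9E.
Offset 3: leading byte 0xE2 = 11100010 → 3-byte char #2 = E2 8B 9D.
Offset 6: leading byte 0xC3 = 11000011 → 2-byte char #3 = C3 8E.
Offset 8: leading byte 0xEB = 11101011 → 3-byte char #4 = EB A1 8C.
Offset 11: leading byte 0xD0 = 11010000 → 2-byte char #5 = D0 B8.
Offset 13: leading byte 0xE5 = 11100101 → 3-byte char #6 = E5 A7 98.
Offset 16: leading byte 0xDE = 11011110 → 2-byte char #7 = DE 86.
Leading byte 0xDE = 11011110 matches 110xxxxx → 2-byte sequence.
Byte 1: 0xDE = 11011110, payload 11110 (5 bits).
Byte 2: 0x86 = 10000110 (10xxxxxx ✓), payload 000110.
Concatenate: 11110000110 = 0x786 (11 bits → U+0786).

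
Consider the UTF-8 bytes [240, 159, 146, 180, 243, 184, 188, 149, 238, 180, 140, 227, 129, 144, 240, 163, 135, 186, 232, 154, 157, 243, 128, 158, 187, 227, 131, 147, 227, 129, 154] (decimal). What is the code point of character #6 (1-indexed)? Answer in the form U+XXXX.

Offset 0: leading byte 0xF0 = 11110000 → 4-byte char #1 = F0 9F 92 B4.
Offset 4: leading byte 0xF3 = 11110011 → 4-byte char #2 = F3 B8 BC 95.
Offset 8: leading byte 0xEE = 11101110 → 3-byte char #3 = EE B4 8C.
Offset 11: leading byte 0xE3 = 11100011 → 3-byte char #4 = E3 81 90.
Offset 14: leading byte 0xF0 = 11110000 → 4-byte char #5 = F0 A3 87 BA.
Offset 18: leading byte 0xE8 = 11101000 → 3-byte char #6 = E8 9A 9D.
Leading byte 0xE8 = 11101000 matches 1110xxxx → 3-byte sequence.
Byte 1: 0xE8 = 11101000, payload 1000 (4 bits).
Byte 2: 0x9A = 10011010 (10xxxxxx ✓), payload 011010.
Byte 3: 0x9D = 10011101 (10xxxxxx ✓), payload 011101.
Concatenate: 1000011010011101 = 0x869D (16 bits → U+869D).

U+869D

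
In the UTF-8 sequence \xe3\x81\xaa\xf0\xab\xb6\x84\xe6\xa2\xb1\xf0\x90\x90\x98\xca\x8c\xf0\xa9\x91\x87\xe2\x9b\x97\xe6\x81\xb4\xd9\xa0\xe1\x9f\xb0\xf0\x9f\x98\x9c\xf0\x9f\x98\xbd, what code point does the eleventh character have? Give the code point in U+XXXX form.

U+1F61C

Offset 0: leading byte 0xE3 = 11100011 → 3-byte char #1 = E3 81 AA.
Offset 3: leading byte 0xF0 = 11110000 → 4-byte char #2 = F0 AB B6 84.
Offset 7: leading byte 0xE6 = 11100110 → 3-byte char #3 = E6 A2 B1.
Offset 10: leading byte 0xF0 = 11110000 → 4-byte char #4 = F0 90 90 98.
Offset 14: leading byte 0xCA = 11001010 → 2-byte char #5 = CA 8C.
Offset 16: leading byte 0xF0 = 11110000 → 4-byte char #6 = F0 A9 91 87.
Offset 20: leading byte 0xE2 = 11100010 → 3-byte char #7 = E2 9B 97.
Offset 23: leading byte 0xE6 = 11100110 → 3-byte char #8 = E6 81 B4.
Offset 26: leading byte 0xD9 = 11011001 → 2-byte char #9 = D9 A0.
Offset 28: leading byte 0xE1 = 11100001 → 3-byte char #10 = E1 9F B0.
Offset 31: leading byte 0xF0 = 11110000 → 4-byte char #11 = F0 9F 98 9C.
Leading byte 0xF0 = 11110000 matches 11110xxx → 4-byte sequence.
Byte 1: 0xF0 = 11110000, payload 000 (3 bits).
Byte 2: 0x9F = 10011111 (10xxxxxx ✓), payload 011111.
Byte 3: 0x98 = 10011000 (10xxxxxx ✓), payload 011000.
Byte 4: 0x9C = 10011100 (10xxxxxx ✓), payload 011100.
Concatenate: 000011111011000011100 = 0x1F61C (21 bits → U+1F61C).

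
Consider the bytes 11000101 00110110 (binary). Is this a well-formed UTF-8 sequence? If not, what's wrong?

invalid (non-continuation byte where continuation expected)

Leading byte 0xC5 = 11000101 → 2-byte form.
Byte 2 is 0x36 = 00110110, which is not 10xxxxxx — expected a continuation byte.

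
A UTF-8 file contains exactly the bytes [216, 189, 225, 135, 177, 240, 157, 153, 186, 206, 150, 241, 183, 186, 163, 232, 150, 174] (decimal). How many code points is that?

6

Byte at offset 0: 0xD8 = 11011000 → 2-byte char (#1). Advance 2.
Byte at offset 2: 0xE1 = 11100001 → 3-byte char (#2). Advance 3.
Byte at offset 5: 0xF0 = 11110000 → 4-byte char (#3). Advance 4.
Byte at offset 9: 0xCE = 11001110 → 2-byte char (#4). Advance 2.
Byte at offset 11: 0xF1 = 11110001 → 4-byte char (#5). Advance 4.
Byte at offset 15: 0xE8 = 11101000 → 3-byte char (#6). Advance 3.
Reached end at offset 18 after 6 code points.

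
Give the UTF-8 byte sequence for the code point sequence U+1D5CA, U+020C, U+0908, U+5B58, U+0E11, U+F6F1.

F0 9D 97 8A C8 8C E0 A4 88 E5 AD 98 E0 B8 91 EF 9B B1

U+1D5CA: 4-byte form → F0 9D 97 8A.
U+020C: 2-byte form → C8 8C.
U+0908: 3-byte form → E0 A4 88.
U+5B58: 3-byte form → E5 AD 98.
U+0E11: 3-byte form → E0 B8 91.
U+F6F1: 3-byte form → EF 9B B1.
Concatenated (18 bytes): F0 9D 97 8A C8 8C E0 A4 88 E5 AD 98 E0 B8 91 EF 9B B1.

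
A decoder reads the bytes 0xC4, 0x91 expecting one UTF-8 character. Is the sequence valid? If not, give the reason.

valid

Leading byte 0xC4 = 11000100 → 2-byte form.
Continuation bytes 0x91=10010001 all match 10xxxxxx.
Decoded value 0x111 is ≥ 0x80 (shortest form) and not a surrogate.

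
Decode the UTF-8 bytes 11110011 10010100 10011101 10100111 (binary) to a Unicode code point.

Leading byte 0xF3 = 11110011 matches 11110xxx → 4-byte sequence.
Byte 1: 0xF3 = 11110011, payload 011 (3 bits).
Byte 2: 0x94 = 10010100 (10xxxxxx ✓), payload 010100.
Byte 3: 0x9D = 10011101 (10xxxxxx ✓), payload 011101.
Byte 4: 0xA7 = 10100111 (10xxxxxx ✓), payload 100111.
Concatenate: 011010100011101100111 = 0xD4767 (21 bits → U+D4767).

U+D4767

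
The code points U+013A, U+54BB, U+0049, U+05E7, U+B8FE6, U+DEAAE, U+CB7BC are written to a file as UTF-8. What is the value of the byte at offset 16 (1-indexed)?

1-indexed offset 16 is 0-indexed offset 15.
U+013A → 2-byte form C4 BA at offsets 0–1.
U+54BB → 3-byte form E5 92 BB at offsets 2–4.
U+0049 → 1-byte form 49 at offsets 5–5.
U+05E7 → 2-byte form D7 A7 at offsets 6–7.
U+B8FE6 → 4-byte form F2 B8 BF A6 at offsets 8–11.
U+DEAAE → 4-byte form F3 9E AA AE at offsets 12–15.
Offset 15 falls in char 6's range; it's byte 4 of F3 9E AA AE = 0xAE.

0xAE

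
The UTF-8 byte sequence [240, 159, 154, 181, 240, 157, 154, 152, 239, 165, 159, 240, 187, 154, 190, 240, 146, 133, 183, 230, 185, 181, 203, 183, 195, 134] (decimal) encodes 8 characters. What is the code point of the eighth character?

U+00C6

Offset 0: leading byte 0xF0 = 11110000 → 4-byte char #1 = F0 9F 9A B5.
Offset 4: leading byte 0xF0 = 11110000 → 4-byte char #2 = F0 9D 9A 98.
Offset 8: leading byte 0xEF = 11101111 → 3-byte char #3 = EF A5 9F.
Offset 11: leading byte 0xF0 = 11110000 → 4-byte char #4 = F0 BB 9A BE.
Offset 15: leading byte 0xF0 = 11110000 → 4-byte char #5 = F0 92 85 B7.
Offset 19: leading byte 0xE6 = 11100110 → 3-byte char #6 = E6 B9 B5.
Offset 22: leading byte 0xCB = 11001011 → 2-byte char #7 = CB B7.
Offset 24: leading byte 0xC3 = 11000011 → 2-byte char #8 = C3 86.
Leading byte 0xC3 = 11000011 matches 110xxxxx → 2-byte sequence.
Byte 1: 0xC3 = 11000011, payload 00011 (5 bits).
Byte 2: 0x86 = 10000110 (10xxxxxx ✓), payload 000110.
Concatenate: 00011000110 = 0xC6 (11 bits → U+00C6).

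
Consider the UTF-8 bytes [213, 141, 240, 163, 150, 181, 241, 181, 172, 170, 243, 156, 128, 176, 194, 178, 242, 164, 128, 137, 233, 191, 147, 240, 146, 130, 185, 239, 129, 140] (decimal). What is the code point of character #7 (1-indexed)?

Offset 0: leading byte 0xD5 = 11010101 → 2-byte char #1 = D5 8D.
Offset 2: leading byte 0xF0 = 11110000 → 4-byte char #2 = F0 A3 96 B5.
Offset 6: leading byte 0xF1 = 11110001 → 4-byte char #3 = F1 B5 AC AA.
Offset 10: leading byte 0xF3 = 11110011 → 4-byte char #4 = F3 9C 80 B0.
Offset 14: leading byte 0xC2 = 11000010 → 2-byte char #5 = C2 B2.
Offset 16: leading byte 0xF2 = 11110010 → 4-byte char #6 = F2 A4 80 89.
Offset 20: leading byte 0xE9 = 11101001 → 3-byte char #7 = E9 BF 93.
Leading byte 0xE9 = 11101001 matches 1110xxxx → 3-byte sequence.
Byte 1: 0xE9 = 11101001, payload 1001 (4 bits).
Byte 2: 0xBF = 10111111 (10xxxxxx ✓), payload 111111.
Byte 3: 0x93 = 10010011 (10xxxxxx ✓), payload 010011.
Concatenate: 1001111111010011 = 0x9FD3 (16 bits → U+9FD3).

U+9FD3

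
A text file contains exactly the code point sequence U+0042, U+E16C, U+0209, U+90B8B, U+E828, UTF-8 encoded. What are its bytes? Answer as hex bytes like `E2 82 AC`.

42 EE 85 AC C8 89 F2 90 AE 8B EE A0 A8

U+0042: 1-byte form → 42.
U+E16C: 3-byte form → EE 85 AC.
U+0209: 2-byte form → C8 89.
U+90B8B: 4-byte form → F2 90 AE 8B.
U+E828: 3-byte form → EE A0 A8.
Concatenated (13 bytes): 42 EE 85 AC C8 89 F2 90 AE 8B EE A0 A8.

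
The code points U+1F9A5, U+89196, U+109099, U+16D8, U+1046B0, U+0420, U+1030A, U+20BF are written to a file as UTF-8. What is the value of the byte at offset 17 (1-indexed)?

0x84

1-indexed offset 17 is 0-indexed offset 16.
U+1F9A5 → 4-byte form F0 9F A6 A5 at offsets 0–3.
U+89196 → 4-byte form F2 89 86 96 at offsets 4–7.
U+109099 → 4-byte form F4 89 82 99 at offsets 8–11.
U+16D8 → 3-byte form E1 9B 98 at offsets 12–14.
U+1046B0 → 4-byte form F4 84 9A B0 at offsets 15–18.
Offset 16 falls in char 5's range; it's byte 2 of F4 84 9A B0 = 0x84.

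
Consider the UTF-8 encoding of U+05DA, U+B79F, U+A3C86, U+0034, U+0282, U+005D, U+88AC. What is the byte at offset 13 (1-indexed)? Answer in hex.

0x5D

1-indexed offset 13 is 0-indexed offset 12.
U+05DA → 2-byte form D7 9A at offsets 0–1.
U+B79F → 3-byte form EB 9E 9F at offsets 2–4.
U+A3C86 → 4-byte form F2 A3 B2 86 at offsets 5–8.
U+0034 → 1-byte form 34 at offsets 9–9.
U+0282 → 2-byte form CA 82 at offsets 10–11.
U+005D → 1-byte form 5D at offsets 12–12.
Offset 12 falls in char 6's range; it's byte 1 of 5D = 0x5D.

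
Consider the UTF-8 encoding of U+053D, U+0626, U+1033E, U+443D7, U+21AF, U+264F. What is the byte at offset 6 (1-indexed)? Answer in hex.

1-indexed offset 6 is 0-indexed offset 5.
U+053D → 2-byte form D4 BD at offsets 0–1.
U+0626 → 2-byte form D8 A6 at offsets 2–3.
U+1033E → 4-byte form F0 90 8C BE at offsets 4–7.
Offset 5 falls in char 3's range; it's byte 2 of F0 90 8C BE = 0x90.

0x90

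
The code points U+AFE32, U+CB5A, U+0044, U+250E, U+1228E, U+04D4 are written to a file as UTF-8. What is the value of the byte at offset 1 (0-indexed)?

0xAF

U+AFE32 → 4-byte form F2 AF B8 B2 at offsets 0–3.
Offset 1 falls in char 1's range; it's byte 2 of F2 AF B8 B2 = 0xAF.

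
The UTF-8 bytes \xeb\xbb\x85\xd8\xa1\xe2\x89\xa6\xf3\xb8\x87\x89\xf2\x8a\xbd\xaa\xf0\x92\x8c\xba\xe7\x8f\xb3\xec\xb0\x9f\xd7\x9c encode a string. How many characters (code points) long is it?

Byte at offset 0: 0xEB = 11101011 → 3-byte char (#1). Advance 3.
Byte at offset 3: 0xD8 = 11011000 → 2-byte char (#2). Advance 2.
Byte at offset 5: 0xE2 = 11100010 → 3-byte char (#3). Advance 3.
Byte at offset 8: 0xF3 = 11110011 → 4-byte char (#4). Advance 4.
Byte at offset 12: 0xF2 = 11110010 → 4-byte char (#5). Advance 4.
Byte at offset 16: 0xF0 = 11110000 → 4-byte char (#6). Advance 4.
Byte at offset 20: 0xE7 = 11100111 → 3-byte char (#7). Advance 3.
Byte at offset 23: 0xEC = 11101100 → 3-byte char (#8). Advance 3.
Byte at offset 26: 0xD7 = 11010111 → 2-byte char (#9). Advance 2.
Reached end at offset 28 after 9 code points.

9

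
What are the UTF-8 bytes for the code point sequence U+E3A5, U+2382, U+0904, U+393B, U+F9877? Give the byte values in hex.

U+E3A5: 3-byte form → EE 8E A5.
U+2382: 3-byte form → E2 8E 82.
U+0904: 3-byte form → E0 A4 84.
U+393B: 3-byte form → E3 A4 BB.
U+F9877: 4-byte form → F3 B9 A1 B7.
Concatenated (16 bytes): EE 8E A5 E2 8E 82 E0 A4 84 E3 A4 BB F3 B9 A1 B7.

EE 8E A5 E2 8E 82 E0 A4 84 E3 A4 BB F3 B9 A1 B7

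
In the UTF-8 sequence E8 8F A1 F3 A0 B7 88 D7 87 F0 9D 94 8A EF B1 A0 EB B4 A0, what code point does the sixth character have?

U+BD20

Offset 0: leading byte 0xE8 = 11101000 → 3-byte char #1 = E8 8F A1.
Offset 3: leading byte 0xF3 = 11110011 → 4-byte char #2 = F3 A0 B7 88.
Offset 7: leading byte 0xD7 = 11010111 → 2-byte char #3 = D7 87.
Offset 9: leading byte 0xF0 = 11110000 → 4-byte char #4 = F0 9D 94 8A.
Offset 13: leading byte 0xEF = 11101111 → 3-byte char #5 = EF B1 A0.
Offset 16: leading byte 0xEB = 11101011 → 3-byte char #6 = EB B4 A0.
Leading byte 0xEB = 11101011 matches 1110xxxx → 3-byte sequence.
Byte 1: 0xEB = 11101011, payload 1011 (4 bits).
Byte 2: 0xB4 = 10110100 (10xxxxxx ✓), payload 110100.
Byte 3: 0xA0 = 10100000 (10xxxxxx ✓), payload 100000.
Concatenate: 1011110100100000 = 0xBD20 (16 bits → U+BD20).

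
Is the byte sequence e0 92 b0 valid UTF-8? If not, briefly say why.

invalid (overlong encoding)

Leading byte 0xE0 = 11100000 → 3-byte form.
Continuation bytes all match 10xxxxxx. Payload decodes to 0x4B0.
But 0x4B0 < 0x800, the minimum for a 3-byte sequence — this is an overlong encoding.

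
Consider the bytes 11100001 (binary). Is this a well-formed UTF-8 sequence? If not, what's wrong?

Leading byte 0xE1 = 11100001 → 3-byte form, but only 1 byte is present.

invalid (sequence truncated)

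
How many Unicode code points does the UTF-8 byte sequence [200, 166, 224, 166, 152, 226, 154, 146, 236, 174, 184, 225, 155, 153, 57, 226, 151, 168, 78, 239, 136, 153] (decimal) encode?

Byte at offset 0: 0xC8 = 11001000 → 2-byte char (#1). Advance 2.
Byte at offset 2: 0xE0 = 11100000 → 3-byte char (#2). Advance 3.
Byte at offset 5: 0xE2 = 11100010 → 3-byte char (#3). Advance 3.
Byte at offset 8: 0xEC = 11101100 → 3-byte char (#4). Advance 3.
Byte at offset 11: 0xE1 = 11100001 → 3-byte char (#5). Advance 3.
Byte at offset 14: 0x39 = 00111001 → 1-byte char (#6). Advance 1.
Byte at offset 15: 0xE2 = 11100010 → 3-byte char (#7). Advance 3.
Byte at offset 18: 0x4E = 01001110 → 1-byte char (#8). Advance 1.
Byte at offset 19: 0xEF = 11101111 → 3-byte char (#9). Advance 3.
Reached end at offset 22 after 9 code points.

9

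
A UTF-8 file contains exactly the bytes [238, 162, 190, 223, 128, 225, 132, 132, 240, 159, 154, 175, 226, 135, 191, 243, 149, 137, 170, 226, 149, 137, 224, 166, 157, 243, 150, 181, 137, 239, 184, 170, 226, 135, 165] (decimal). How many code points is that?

11

Byte at offset 0: 0xEE = 11101110 → 3-byte char (#1). Advance 3.
Byte at offset 3: 0xDF = 11011111 → 2-byte char (#2). Advance 2.
Byte at offset 5: 0xE1 = 11100001 → 3-byte char (#3). Advance 3.
Byte at offset 8: 0xF0 = 11110000 → 4-byte char (#4). Advance 4.
Byte at offset 12: 0xE2 = 11100010 → 3-byte char (#5). Advance 3.
Byte at offset 15: 0xF3 = 11110011 → 4-byte char (#6). Advance 4.
Byte at offset 19: 0xE2 = 11100010 → 3-byte char (#7). Advance 3.
Byte at offset 22: 0xE0 = 11100000 → 3-byte char (#8). Advance 3.
Byte at offset 25: 0xF3 = 11110011 → 4-byte char (#9). Advance 4.
Byte at offset 29: 0xEF = 11101111 → 3-byte char (#10). Advance 3.
Byte at offset 32: 0xE2 = 11100010 → 3-byte char (#11). Advance 3.
Reached end at offset 35 after 11 code points.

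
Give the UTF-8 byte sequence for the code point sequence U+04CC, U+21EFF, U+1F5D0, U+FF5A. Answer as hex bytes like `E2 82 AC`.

U+04CC: 2-byte form → D3 8C.
U+21EFF: 4-byte form → F0 A1 BB BF.
U+1F5D0: 4-byte form → F0 9F 97 90.
U+FF5A: 3-byte form → EF BD 9A.
Concatenated (13 bytes): D3 8C F0 A1 BB BF F0 9F 97 90 EF BD 9A.

D3 8C F0 A1 BB BF F0 9F 97 90 EF BD 9A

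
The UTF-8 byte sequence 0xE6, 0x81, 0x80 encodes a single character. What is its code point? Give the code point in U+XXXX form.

Leading byte 0xE6 = 11100110 matches 1110xxxx → 3-byte sequence.
Byte 1: 0xE6 = 11100110, payload 0110 (4 bits).
Byte 2: 0x81 = 10000001 (10xxxxxx ✓), payload 000001.
Byte 3: 0x80 = 10000000 (10xxxxxx ✓), payload 000000.
Concatenate: 0110000001000000 = 0x6040 (16 bits → U+6040).

U+6040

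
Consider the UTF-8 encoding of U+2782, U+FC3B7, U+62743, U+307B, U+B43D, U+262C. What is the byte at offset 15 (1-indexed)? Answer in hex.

1-indexed offset 15 is 0-indexed offset 14.
U+2782 → 3-byte form E2 9E 82 at offsets 0–2.
U+FC3B7 → 4-byte form F3 BC 8E B7 at offsets 3–6.
U+62743 → 4-byte form F1 A2 9D 83 at offsets 7–10.
U+307B → 3-byte form E3 81 BB at offsets 11–13.
U+B43D → 3-byte form EB 90 BD at offsets 14–16.
Offset 14 falls in char 5's range; it's byte 1 of EB 90 BD = 0xEB.

0xEB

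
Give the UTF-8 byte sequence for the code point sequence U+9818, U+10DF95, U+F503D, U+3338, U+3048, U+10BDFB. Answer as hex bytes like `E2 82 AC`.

U+9818: 3-byte form → E9 A0 98.
U+10DF95: 4-byte form → F4 8D BE 95.
U+F503D: 4-byte form → F3 B5 80 BD.
U+3338: 3-byte form → E3 8C B8.
U+3048: 3-byte form → E3 81 88.
U+10BDFB: 4-byte form → F4 8B B7 BB.
Concatenated (21 bytes): E9 A0 98 F4 8D BE 95 F3 B5 80 BD E3 8C B8 E3 81 88 F4 8B B7 BB.

E9 A0 98 F4 8D BE 95 F3 B5 80 BD E3 8C B8 E3 81 88 F4 8B B7 BB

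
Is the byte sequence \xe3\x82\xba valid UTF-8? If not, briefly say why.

Leading byte 0xE3 = 11100011 → 3-byte form.
Continuation bytes 0x82=10000010, 0xBA=10111010 all match 10xxxxxx.
Decoded value 0x30BA is ≥ 0x800 (shortest form) and not a surrogate.

valid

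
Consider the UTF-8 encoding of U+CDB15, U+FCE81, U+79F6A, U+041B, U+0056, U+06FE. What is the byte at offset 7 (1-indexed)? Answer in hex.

1-indexed offset 7 is 0-indexed offset 6.
U+CDB15 → 4-byte form F3 8D AC 95 at offsets 0–3.
U+FCE81 → 4-byte form F3 BC BA 81 at offsets 4–7.
Offset 6 falls in char 2's range; it's byte 3 of F3 BC BA 81 = 0xBA.

0xBA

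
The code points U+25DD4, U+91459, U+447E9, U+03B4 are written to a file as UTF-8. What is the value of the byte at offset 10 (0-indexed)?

U+25DD4 → 4-byte form F0 A5 B7 94 at offsets 0–3.
U+91459 → 4-byte form F2 91 91 99 at offsets 4–7.
U+447E9 → 4-byte form F1 84 9F A9 at offsets 8–11.
Offset 10 falls in char 3's range; it's byte 3 of F1 84 9F A9 = 0x9F.

0x9F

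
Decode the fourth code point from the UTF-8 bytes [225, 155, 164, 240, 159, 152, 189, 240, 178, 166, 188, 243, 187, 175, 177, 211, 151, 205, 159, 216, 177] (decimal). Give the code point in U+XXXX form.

U+FBBF1

Offset 0: leading byte 0xE1 = 11100001 → 3-byte char #1 = E1 9B A4.
Offset 3: leading byte 0xF0 = 11110000 → 4-byte char #2 = F0 9F 98 BD.
Offset 7: leading byte 0xF0 = 11110000 → 4-byte char #3 = F0 B2 A6 BC.
Offset 11: leading byte 0xF3 = 11110011 → 4-byte char #4 = F3 BB AF B1.
Leading byte 0xF3 = 11110011 matches 11110xxx → 4-byte sequence.
Byte 1: 0xF3 = 11110011, payload 011 (3 bits).
Byte 2: 0xBB = 10111011 (10xxxxxx ✓), payload 111011.
Byte 3: 0xAF = 10101111 (10xxxxxx ✓), payload 101111.
Byte 4: 0xB1 = 10110001 (10xxxxxx ✓), payload 110001.
Concatenate: 011111011101111110001 = 0xFBBF1 (21 bits → U+FBBF1).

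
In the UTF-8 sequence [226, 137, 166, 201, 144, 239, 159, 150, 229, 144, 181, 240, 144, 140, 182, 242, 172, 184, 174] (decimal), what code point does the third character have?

U+F7D6

Offset 0: leading byte 0xE2 = 11100010 → 3-byte char #1 = E2 89 A6.
Offset 3: leading byte 0xC9 = 11001001 → 2-byte char #2 = C9 90.
Offset 5: leading byte 0xEF = 11101111 → 3-byte char #3 = EF 9F 96.
Leading byte 0xEF = 11101111 matches 1110xxxx → 3-byte sequence.
Byte 1: 0xEF = 11101111, payload 1111 (4 bits).
Byte 2: 0x9F = 10011111 (10xxxxxx ✓), payload 011111.
Byte 3: 0x96 = 10010110 (10xxxxxx ✓), payload 010110.
Concatenate: 1111011111010110 = 0xF7D6 (16 bits → U+F7D6).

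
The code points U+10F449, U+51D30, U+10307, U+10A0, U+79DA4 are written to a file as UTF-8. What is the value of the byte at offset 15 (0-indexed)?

0xF1

U+10F449 → 4-byte form F4 8F 91 89 at offsets 0–3.
U+51D30 → 4-byte form F1 91 B4 B0 at offsets 4–7.
U+10307 → 4-byte form F0 90 8C 87 at offsets 8–11.
U+10A0 → 3-byte form E1 82 A0 at offsets 12–14.
U+79DA4 → 4-byte form F1 B9 B6 A4 at offsets 15–18.
Offset 15 falls in char 5's range; it's byte 1 of F1 B9 B6 A4 = 0xF1.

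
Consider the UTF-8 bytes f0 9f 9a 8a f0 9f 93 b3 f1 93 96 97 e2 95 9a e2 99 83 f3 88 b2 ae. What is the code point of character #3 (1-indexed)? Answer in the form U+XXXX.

U+53597

Offset 0: leading byte 0xF0 = 11110000 → 4-byte char #1 = F0 9F 9A 8A.
Offset 4: leading byte 0xF0 = 11110000 → 4-byte char #2 = F0 9F 93 B3.
Offset 8: leading byte 0xF1 = 11110001 → 4-byte char #3 = F1 93 96 97.
Leading byte 0xF1 = 11110001 matches 11110xxx → 4-byte sequence.
Byte 1: 0xF1 = 11110001, payload 001 (3 bits).
Byte 2: 0x93 = 10010011 (10xxxxxx ✓), payload 010011.
Byte 3: 0x96 = 10010110 (10xxxxxx ✓), payload 010110.
Byte 4: 0x97 = 10010111 (10xxxxxx ✓), payload 010111.
Concatenate: 001010011010110010111 = 0x53597 (21 bits → U+53597).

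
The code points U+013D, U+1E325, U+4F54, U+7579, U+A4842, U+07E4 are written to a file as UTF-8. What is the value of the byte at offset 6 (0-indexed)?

U+013D → 2-byte form C4 BD at offsets 0–1.
U+1E325 → 4-byte form F0 9E 8C A5 at offsets 2–5.
U+4F54 → 3-byte form E4 BD 94 at offsets 6–8.
Offset 6 falls in char 3's range; it's byte 1 of E4 BD 94 = 0xE4.

0xE4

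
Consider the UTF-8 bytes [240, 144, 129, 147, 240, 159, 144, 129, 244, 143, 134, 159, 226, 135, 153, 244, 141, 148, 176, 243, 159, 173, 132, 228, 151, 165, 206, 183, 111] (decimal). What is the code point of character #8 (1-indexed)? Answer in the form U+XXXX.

U+03B7

Offset 0: leading byte 0xF0 = 11110000 → 4-byte char #1 = F0 90 81 93.
Offset 4: leading byte 0xF0 = 11110000 → 4-byte char #2 = F0 9F 90 81.
Offset 8: leading byte 0xF4 = 11110100 → 4-byte char #3 = F4 8F 86 9F.
Offset 12: leading byte 0xE2 = 11100010 → 3-byte char #4 = E2 87 99.
Offset 15: leading byte 0xF4 = 11110100 → 4-byte char #5 = F4 8D 94 B0.
Offset 19: leading byte 0xF3 = 11110011 → 4-byte char #6 = F3 9F AD 84.
Offset 23: leading byte 0xE4 = 11100100 → 3-byte char #7 = E4 97 A5.
Offset 26: leading byte 0xCE = 11001110 → 2-byte char #8 = CE B7.
Leading byte 0xCE = 11001110 matches 110xxxxx → 2-byte sequence.
Byte 1: 0xCE = 11001110, payload 01110 (5 bits).
Byte 2: 0xB7 = 10110111 (10xxxxxx ✓), payload 110111.
Concatenate: 01110110111 = 0x3B7 (11 bits → U+03B7).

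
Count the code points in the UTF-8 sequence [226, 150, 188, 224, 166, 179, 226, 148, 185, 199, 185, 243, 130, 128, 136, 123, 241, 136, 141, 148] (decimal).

7

Byte at offset 0: 0xE2 = 11100010 → 3-byte char (#1). Advance 3.
Byte at offset 3: 0xE0 = 11100000 → 3-byte char (#2). Advance 3.
Byte at offset 6: 0xE2 = 11100010 → 3-byte char (#3). Advance 3.
Byte at offset 9: 0xC7 = 11000111 → 2-byte char (#4). Advance 2.
Byte at offset 11: 0xF3 = 11110011 → 4-byte char (#5). Advance 4.
Byte at offset 15: 0x7B = 01111011 → 1-byte char (#6). Advance 1.
Byte at offset 16: 0xF1 = 11110001 → 4-byte char (#7). Advance 4.
Reached end at offset 20 after 7 code points.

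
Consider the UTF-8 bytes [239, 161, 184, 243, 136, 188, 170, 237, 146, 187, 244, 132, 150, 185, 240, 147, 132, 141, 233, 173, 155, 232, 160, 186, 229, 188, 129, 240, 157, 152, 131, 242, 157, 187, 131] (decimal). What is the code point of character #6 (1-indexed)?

Offset 0: leading byte 0xEF = 11101111 → 3-byte char #1 = EF A1 B8.
Offset 3: leading byte 0xF3 = 11110011 → 4-byte char #2 = F3 88 BC AA.
Offset 7: leading byte 0xED = 11101101 → 3-byte char #3 = ED 92 BB.
Offset 10: leading byte 0xF4 = 11110100 → 4-byte char #4 = F4 84 96 B9.
Offset 14: leading byte 0xF0 = 11110000 → 4-byte char #5 = F0 93 84 8D.
Offset 18: leading byte 0xE9 = 11101001 → 3-byte char #6 = E9 AD 9B.
Leading byte 0xE9 = 11101001 matches 1110xxxx → 3-byte sequence.
Byte 1: 0xE9 = 11101001, payload 1001 (4 bits).
Byte 2: 0xAD = 10101101 (10xxxxxx ✓), payload 101101.
Byte 3: 0x9B = 10011011 (10xxxxxx ✓), payload 011011.
Concatenate: 1001101101011011 = 0x9B5B (16 bits → U+9B5B).

U+9B5B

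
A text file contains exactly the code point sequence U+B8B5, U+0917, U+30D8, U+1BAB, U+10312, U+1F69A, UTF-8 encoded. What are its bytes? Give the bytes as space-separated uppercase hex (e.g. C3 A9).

U+B8B5: 3-byte form → EB A2 B5.
U+0917: 3-byte form → E0 A4 97.
U+30D8: 3-byte form → E3 83 98.
U+1BAB: 3-byte form → E1 AE AB.
U+10312: 4-byte form → F0 90 8C 92.
U+1F69A: 4-byte form → F0 9F 9A 9A.
Concatenated (20 bytes): EB A2 B5 E0 A4 97 E3 83 98 E1 AE AB F0 90 8C 92 F0 9F 9A 9A.

EB A2 B5 E0 A4 97 E3 83 98 E1 AE AB F0 90 8C 92 F0 9F 9A 9A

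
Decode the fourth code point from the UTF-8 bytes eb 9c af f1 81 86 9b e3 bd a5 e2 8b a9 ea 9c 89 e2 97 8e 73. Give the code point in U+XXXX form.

U+22E9

Offset 0: leading byte 0xEB = 11101011 → 3-byte char #1 = EB 9C AF.
Offset 3: leading byte 0xF1 = 11110001 → 4-byte char #2 = F1 81 86 9B.
Offset 7: leading byte 0xE3 = 11100011 → 3-byte char #3 = E3 BD A5.
Offset 10: leading byte 0xE2 = 11100010 → 3-byte char #4 = E2 8B A9.
Leading byte 0xE2 = 11100010 matches 1110xxxx → 3-byte sequence.
Byte 1: 0xE2 = 11100010, payload 0010 (4 bits).
Byte 2: 0x8B = 10001011 (10xxxxxx ✓), payload 001011.
Byte 3: 0xA9 = 10101001 (10xxxxxx ✓), payload 101001.
Concatenate: 0010001011101001 = 0x22E9 (16 bits → U+22E9).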